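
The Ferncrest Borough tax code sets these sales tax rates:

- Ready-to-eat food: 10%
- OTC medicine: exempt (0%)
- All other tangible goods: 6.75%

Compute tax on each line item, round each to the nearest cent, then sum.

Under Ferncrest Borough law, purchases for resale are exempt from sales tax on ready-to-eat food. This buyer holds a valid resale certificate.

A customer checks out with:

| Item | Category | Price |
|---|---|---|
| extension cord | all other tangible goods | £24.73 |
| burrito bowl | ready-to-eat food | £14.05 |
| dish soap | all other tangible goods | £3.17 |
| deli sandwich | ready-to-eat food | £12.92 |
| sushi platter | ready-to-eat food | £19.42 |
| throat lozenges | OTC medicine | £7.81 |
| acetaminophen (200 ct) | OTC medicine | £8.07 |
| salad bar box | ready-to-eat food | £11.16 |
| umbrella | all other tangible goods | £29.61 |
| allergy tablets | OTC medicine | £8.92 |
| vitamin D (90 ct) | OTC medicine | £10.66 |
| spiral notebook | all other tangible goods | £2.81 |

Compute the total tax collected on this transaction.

£4.07

Extension cord £24.73: all other tangible goods → 6.75% → £1.67
Burrito bowl £14.05: ready-to-eat food, buyer-exempt → 0% → £0.00
Dish soap £3.17: all other tangible goods → 6.75% → £0.21
Deli sandwich £12.92: ready-to-eat food, buyer-exempt → 0% → £0.00
Sushi platter £19.42: ready-to-eat food, buyer-exempt → 0% → £0.00
Throat lozenges £7.81: OTC medicine → 0% → £0.00
Acetaminophen (200 ct) £8.07: OTC medicine → 0% → £0.00
Salad bar box £11.16: ready-to-eat food, buyer-exempt → 0% → £0.00
Umbrella £29.61: all other tangible goods → 6.75% → £2.00
Allergy tablets £8.92: OTC medicine → 0% → £0.00
Vitamin D (90 ct) £10.66: OTC medicine → 0% → £0.00
Spiral notebook £2.81: all other tangible goods → 6.75% → £0.19
Total tax = £1.67 + £0.21 + £2.00 + £0.19 = £4.07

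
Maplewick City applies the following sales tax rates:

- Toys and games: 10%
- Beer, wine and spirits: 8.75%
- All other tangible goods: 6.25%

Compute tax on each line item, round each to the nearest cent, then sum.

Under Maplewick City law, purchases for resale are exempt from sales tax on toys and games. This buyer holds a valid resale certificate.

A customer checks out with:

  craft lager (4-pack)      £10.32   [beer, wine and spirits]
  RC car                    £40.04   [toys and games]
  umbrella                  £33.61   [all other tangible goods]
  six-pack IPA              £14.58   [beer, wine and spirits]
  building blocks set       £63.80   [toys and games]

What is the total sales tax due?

£4.28

Craft lager (4-pack) £10.32: beer, wine and spirits → 8.75% → £0.90
RC car £40.04: toys and games, buyer-exempt → 0% → £0.00
Umbrella £33.61: all other tangible goods → 6.25% → £2.10
Six-pack IPA £14.58: beer, wine and spirits → 8.75% → £1.28
Building blocks set £63.80: toys and games, buyer-exempt → 0% → £0.00
Total tax = £0.90 + £2.10 + £1.28 = £4.28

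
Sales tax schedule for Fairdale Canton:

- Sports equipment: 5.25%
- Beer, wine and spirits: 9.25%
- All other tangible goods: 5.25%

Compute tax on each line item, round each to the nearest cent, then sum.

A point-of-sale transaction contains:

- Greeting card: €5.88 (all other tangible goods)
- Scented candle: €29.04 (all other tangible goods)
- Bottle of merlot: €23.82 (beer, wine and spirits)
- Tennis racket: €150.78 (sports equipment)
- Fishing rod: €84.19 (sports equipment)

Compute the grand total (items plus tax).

Greeting card €5.88: all other tangible goods → 5.25% → €0.31
Scented candle €29.04: all other tangible goods → 5.25% → €1.52
Bottle of merlot €23.82: beer, wine and spirits → 9.25% → €2.20
Tennis racket €150.78: sports equipment → 5.25% → €7.92
Fishing rod €84.19: sports equipment → 5.25% → €4.42
Subtotal = €293.71; tax = €16.37; total due = €310.08

€310.08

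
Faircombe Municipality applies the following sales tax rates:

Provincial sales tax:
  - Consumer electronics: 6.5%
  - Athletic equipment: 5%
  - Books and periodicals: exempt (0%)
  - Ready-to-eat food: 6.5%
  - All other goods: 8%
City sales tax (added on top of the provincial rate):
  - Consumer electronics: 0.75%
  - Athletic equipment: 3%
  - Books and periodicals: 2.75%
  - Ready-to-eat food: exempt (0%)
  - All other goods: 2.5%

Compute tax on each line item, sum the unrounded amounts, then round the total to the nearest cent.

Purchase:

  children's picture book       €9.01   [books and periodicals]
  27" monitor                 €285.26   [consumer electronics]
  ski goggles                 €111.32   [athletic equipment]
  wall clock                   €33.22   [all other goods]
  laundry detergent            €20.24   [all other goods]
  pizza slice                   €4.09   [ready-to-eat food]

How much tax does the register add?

Children's picture book €9.01: books and periodicals → 0% + 2.75% city = 2.75% → €0.247775
27" monitor €285.26: consumer electronics → 6.5% + 0.75% city = 7.25% → €20.68135
Ski goggles €111.32: athletic equipment → 5% + 3% city = 8% → €8.9056
Wall clock €33.22: all other goods → 8% + 2.5% city = 10.5% → €3.4881
Laundry detergent €20.24: all other goods → 8% + 2.5% city = 10.5% → €2.1252
Pizza slice €4.09: ready-to-eat food → 6.5% + 0% city = 6.5% → €0.26585
Unrounded tax sum = €35.713875 → €35.71

€35.71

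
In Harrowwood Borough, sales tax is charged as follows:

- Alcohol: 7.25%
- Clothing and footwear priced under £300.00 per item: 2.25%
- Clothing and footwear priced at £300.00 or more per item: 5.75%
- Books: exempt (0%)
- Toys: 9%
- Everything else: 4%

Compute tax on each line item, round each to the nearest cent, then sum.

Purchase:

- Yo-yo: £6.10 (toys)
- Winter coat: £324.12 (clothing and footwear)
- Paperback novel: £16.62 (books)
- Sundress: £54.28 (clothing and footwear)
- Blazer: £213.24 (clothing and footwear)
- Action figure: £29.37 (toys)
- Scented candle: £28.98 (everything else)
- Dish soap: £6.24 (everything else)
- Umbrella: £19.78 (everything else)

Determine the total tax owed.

Yo-yo £6.10: toys → 9% → £0.55
Winter coat £324.12: clothing and footwear, £300.00 or more → 5.75% → £18.64
Paperback novel £16.62: books → 0% → £0.00
Sundress £54.28: clothing and footwear, under £300.00 → 2.25% → £1.22
Blazer £213.24: clothing and footwear, under £300.00 → 2.25% → £4.80
Action figure £29.37: toys → 9% → £2.64
Scented candle £28.98: everything else → 4% → £1.16
Dish soap £6.24: everything else → 4% → £0.25
Umbrella £19.78: everything else → 4% → £0.79
Total tax = £0.55 + £18.64 + £1.22 + £4.80 + £2.64 + £1.16 + £0.25 + £0.79 = £30.05

£30.05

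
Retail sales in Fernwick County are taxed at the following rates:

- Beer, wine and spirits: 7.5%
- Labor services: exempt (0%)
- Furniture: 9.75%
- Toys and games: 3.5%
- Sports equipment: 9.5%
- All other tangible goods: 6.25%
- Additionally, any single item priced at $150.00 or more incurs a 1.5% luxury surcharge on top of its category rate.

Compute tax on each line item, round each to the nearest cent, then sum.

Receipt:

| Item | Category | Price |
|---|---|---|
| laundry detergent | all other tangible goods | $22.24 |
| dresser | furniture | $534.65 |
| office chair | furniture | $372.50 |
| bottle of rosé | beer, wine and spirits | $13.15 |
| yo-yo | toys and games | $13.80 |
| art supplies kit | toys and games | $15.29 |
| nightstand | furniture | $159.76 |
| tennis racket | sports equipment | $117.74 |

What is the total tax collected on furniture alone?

Dresser $534.65: furniture → 9.75% + 1.5% surcharge = 11.25% → $60.15
Office chair $372.50: furniture → 9.75% + 1.5% surcharge = 11.25% → $41.91
Nightstand $159.76: furniture → 9.75% + 1.5% surcharge = 11.25% → $17.97
Tax on furniture = $60.15 + $41.91 + $17.97 = $120.03

$120.03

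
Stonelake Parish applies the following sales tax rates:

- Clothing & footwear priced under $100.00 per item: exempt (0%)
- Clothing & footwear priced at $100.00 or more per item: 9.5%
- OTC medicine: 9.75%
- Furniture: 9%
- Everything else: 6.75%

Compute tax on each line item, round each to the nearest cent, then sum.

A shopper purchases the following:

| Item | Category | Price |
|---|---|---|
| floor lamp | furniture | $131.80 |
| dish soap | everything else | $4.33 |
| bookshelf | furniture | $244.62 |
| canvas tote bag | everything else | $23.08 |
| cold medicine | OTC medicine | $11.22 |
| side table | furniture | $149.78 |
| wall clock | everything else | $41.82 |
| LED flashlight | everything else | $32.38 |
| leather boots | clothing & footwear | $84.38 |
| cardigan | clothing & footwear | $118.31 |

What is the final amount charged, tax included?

Floor lamp $131.80: furniture → 9% → $11.86
Dish soap $4.33: everything else → 6.75% → $0.29
Bookshelf $244.62: furniture → 9% → $22.02
Canvas tote bag $23.08: everything else → 6.75% → $1.56
Cold medicine $11.22: OTC medicine → 9.75% → $1.09
Side table $149.78: furniture → 9% → $13.48
Wall clock $41.82: everything else → 6.75% → $2.82
LED flashlight $32.38: everything else → 6.75% → $2.19
Leather boots $84.38: clothing & footwear, under $100.00 → 0% → $0.00
Cardigan $118.31: clothing & footwear, $100.00 or more → 9.5% → $11.24
Subtotal = $841.72; tax = $66.55; total due = $908.27

$908.27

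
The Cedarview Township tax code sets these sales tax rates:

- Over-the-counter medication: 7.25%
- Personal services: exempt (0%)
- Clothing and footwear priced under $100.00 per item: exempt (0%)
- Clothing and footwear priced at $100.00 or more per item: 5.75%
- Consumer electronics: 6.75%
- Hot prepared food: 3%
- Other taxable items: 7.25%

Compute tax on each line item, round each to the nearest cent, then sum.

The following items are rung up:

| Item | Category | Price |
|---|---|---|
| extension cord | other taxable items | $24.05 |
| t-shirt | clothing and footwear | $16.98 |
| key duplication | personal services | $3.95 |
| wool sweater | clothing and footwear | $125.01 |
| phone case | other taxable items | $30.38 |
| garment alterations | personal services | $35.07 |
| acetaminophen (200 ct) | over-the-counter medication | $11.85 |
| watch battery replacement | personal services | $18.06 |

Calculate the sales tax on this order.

$11.99

Extension cord $24.05: other taxable items → 7.25% → $1.74
T-shirt $16.98: clothing and footwear, under $100.00 → 0% → $0.00
Key duplication $3.95: personal services → 0% → $0.00
Wool sweater $125.01: clothing and footwear, $100.00 or more → 5.75% → $7.19
Phone case $30.38: other taxable items → 7.25% → $2.20
Garment alterations $35.07: personal services → 0% → $0.00
Acetaminophen (200 ct) $11.85: over-the-counter medication → 7.25% → $0.86
Watch battery replacement $18.06: personal services → 0% → $0.00
Total tax = $1.74 + $7.19 + $2.20 + $0.86 = $11.99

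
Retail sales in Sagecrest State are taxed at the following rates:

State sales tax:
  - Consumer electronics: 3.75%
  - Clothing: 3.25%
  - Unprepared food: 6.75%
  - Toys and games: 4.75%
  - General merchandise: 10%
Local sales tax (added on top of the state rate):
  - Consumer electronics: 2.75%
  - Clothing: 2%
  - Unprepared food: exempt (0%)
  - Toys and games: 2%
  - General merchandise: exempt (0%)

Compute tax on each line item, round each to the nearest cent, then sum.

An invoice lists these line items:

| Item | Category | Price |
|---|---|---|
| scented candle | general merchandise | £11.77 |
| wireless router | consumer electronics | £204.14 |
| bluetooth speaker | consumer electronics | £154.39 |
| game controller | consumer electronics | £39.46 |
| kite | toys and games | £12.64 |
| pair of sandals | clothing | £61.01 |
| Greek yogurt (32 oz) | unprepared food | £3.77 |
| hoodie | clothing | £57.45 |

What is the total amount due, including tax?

£579.00

Scented candle £11.77: general merchandise → 10% + 0% local = 10% → £1.18
Wireless router £204.14: consumer electronics → 3.75% + 2.75% local = 6.5% → £13.27
Bluetooth speaker £154.39: consumer electronics → 3.75% + 2.75% local = 6.5% → £10.04
Game controller £39.46: consumer electronics → 3.75% + 2.75% local = 6.5% → £2.56
Kite £12.64: toys and games → 4.75% + 2% local = 6.75% → £0.85
Pair of sandals £61.01: clothing → 3.25% + 2% local = 5.25% → £3.20
Greek yogurt (32 oz) £3.77: unprepared food → 6.75% + 0% local = 6.75% → £0.25
Hoodie £57.45: clothing → 3.25% + 2% local = 5.25% → £3.02
Subtotal = £544.63; tax = £34.37; total due = £579.00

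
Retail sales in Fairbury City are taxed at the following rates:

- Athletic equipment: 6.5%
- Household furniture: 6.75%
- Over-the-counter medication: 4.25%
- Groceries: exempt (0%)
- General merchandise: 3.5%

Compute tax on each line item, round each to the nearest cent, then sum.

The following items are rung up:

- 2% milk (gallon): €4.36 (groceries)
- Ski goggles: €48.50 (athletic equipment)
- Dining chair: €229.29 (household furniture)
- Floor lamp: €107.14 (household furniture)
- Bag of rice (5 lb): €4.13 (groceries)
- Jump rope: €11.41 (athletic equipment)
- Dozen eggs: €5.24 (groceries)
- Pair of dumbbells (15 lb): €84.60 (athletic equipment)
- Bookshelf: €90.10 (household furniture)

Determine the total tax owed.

€38.18

2% milk (gallon) €4.36: groceries → 0% → €0.00
Ski goggles €48.50: athletic equipment → 6.5% → €3.15
Dining chair €229.29: household furniture → 6.75% → €15.48
Floor lamp €107.14: household furniture → 6.75% → €7.23
Bag of rice (5 lb) €4.13: groceries → 0% → €0.00
Jump rope €11.41: athletic equipment → 6.5% → €0.74
Dozen eggs €5.24: groceries → 0% → €0.00
Pair of dumbbells (15 lb) €84.60: athletic equipment → 6.5% → €5.50
Bookshelf €90.10: household furniture → 6.75% → €6.08
Total tax = €3.15 + €15.48 + €7.23 + €0.74 + €5.50 + €6.08 = €38.18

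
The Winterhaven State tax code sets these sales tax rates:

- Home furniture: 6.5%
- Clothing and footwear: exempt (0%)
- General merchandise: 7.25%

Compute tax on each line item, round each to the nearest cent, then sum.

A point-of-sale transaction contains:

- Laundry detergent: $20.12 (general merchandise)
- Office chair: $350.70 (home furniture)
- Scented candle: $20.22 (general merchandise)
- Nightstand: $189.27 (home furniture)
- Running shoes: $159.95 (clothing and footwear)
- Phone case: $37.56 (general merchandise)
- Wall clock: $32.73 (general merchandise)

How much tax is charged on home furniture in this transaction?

Office chair $350.70: home furniture → 6.5% → $22.80
Nightstand $189.27: home furniture → 6.5% → $12.30
Tax on home furniture = $22.80 + $12.30 = $35.10

$35.10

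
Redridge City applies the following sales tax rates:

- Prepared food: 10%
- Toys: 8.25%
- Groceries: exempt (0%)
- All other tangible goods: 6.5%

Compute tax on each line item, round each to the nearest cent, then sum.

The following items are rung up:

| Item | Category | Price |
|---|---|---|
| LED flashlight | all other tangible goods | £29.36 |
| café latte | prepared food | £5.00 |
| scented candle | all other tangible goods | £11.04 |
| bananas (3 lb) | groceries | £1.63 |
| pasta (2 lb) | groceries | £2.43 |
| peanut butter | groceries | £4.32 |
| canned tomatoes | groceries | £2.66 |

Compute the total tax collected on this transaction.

£3.13

LED flashlight £29.36: all other tangible goods → 6.5% → £1.91
Café latte £5.00: prepared food → 10% → £0.50
Scented candle £11.04: all other tangible goods → 6.5% → £0.72
Bananas (3 lb) £1.63: groceries → 0% → £0.00
Pasta (2 lb) £2.43: groceries → 0% → £0.00
Peanut butter £4.32: groceries → 0% → £0.00
Canned tomatoes £2.66: groceries → 0% → £0.00
Total tax = £1.91 + £0.50 + £0.72 = £3.13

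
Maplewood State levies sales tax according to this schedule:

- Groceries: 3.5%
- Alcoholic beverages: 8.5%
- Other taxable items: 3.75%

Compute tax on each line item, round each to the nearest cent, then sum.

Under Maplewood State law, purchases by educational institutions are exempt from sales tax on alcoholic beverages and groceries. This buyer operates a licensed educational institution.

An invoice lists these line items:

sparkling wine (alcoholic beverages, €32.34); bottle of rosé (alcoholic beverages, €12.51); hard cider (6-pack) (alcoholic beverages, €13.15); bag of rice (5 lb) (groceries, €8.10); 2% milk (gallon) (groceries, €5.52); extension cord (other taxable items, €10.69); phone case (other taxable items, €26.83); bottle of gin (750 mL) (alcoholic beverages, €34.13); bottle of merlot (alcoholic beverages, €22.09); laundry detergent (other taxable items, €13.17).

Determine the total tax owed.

€1.90

Sparkling wine €32.34: alcoholic beverages, buyer-exempt → 0% → €0.00
Bottle of rosé €12.51: alcoholic beverages, buyer-exempt → 0% → €0.00
Hard cider (6-pack) €13.15: alcoholic beverages, buyer-exempt → 0% → €0.00
Bag of rice (5 lb) €8.10: groceries, buyer-exempt → 0% → €0.00
2% milk (gallon) €5.52: groceries, buyer-exempt → 0% → €0.00
Extension cord €10.69: other taxable items → 3.75% → €0.40
Phone case €26.83: other taxable items → 3.75% → €1.01
Bottle of gin (750 mL) €34.13: alcoholic beverages, buyer-exempt → 0% → €0.00
Bottle of merlot €22.09: alcoholic beverages, buyer-exempt → 0% → €0.00
Laundry detergent €13.17: other taxable items → 3.75% → €0.49
Total tax = €0.40 + €1.01 + €0.49 = €1.90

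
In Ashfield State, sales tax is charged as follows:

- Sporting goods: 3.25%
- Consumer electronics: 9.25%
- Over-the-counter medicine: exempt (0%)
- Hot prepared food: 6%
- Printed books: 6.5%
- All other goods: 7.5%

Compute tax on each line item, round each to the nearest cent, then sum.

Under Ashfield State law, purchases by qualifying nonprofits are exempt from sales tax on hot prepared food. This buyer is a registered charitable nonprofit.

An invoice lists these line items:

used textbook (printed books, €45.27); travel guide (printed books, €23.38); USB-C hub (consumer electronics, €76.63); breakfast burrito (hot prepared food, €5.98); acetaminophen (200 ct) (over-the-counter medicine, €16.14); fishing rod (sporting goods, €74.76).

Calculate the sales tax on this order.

€13.98

Used textbook €45.27: printed books → 6.5% → €2.94
Travel guide €23.38: printed books → 6.5% → €1.52
USB-C hub €76.63: consumer electronics → 9.25% → €7.09
Breakfast burrito €5.98: hot prepared food, buyer-exempt → 0% → €0.00
Acetaminophen (200 ct) €16.14: over-the-counter medicine → 0% → €0.00
Fishing rod €74.76: sporting goods → 3.25% → €2.43
Total tax = €2.94 + €1.52 + €7.09 + €2.43 = €13.98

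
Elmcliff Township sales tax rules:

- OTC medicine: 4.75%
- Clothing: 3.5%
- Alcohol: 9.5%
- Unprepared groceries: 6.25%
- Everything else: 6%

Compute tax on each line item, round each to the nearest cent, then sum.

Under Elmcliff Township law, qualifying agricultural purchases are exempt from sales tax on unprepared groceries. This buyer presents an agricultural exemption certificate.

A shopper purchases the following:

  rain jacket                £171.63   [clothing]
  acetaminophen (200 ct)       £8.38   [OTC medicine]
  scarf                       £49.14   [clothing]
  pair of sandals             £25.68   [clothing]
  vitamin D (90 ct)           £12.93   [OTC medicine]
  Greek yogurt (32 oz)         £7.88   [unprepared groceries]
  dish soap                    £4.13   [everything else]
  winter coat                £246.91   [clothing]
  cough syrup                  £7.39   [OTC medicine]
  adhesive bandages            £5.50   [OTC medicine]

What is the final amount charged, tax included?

£558.71

Rain jacket £171.63: clothing → 3.5% → £6.01
Acetaminophen (200 ct) £8.38: OTC medicine → 4.75% → £0.40
Scarf £49.14: clothing → 3.5% → £1.72
Pair of sandals £25.68: clothing → 3.5% → £0.90
Vitamin D (90 ct) £12.93: OTC medicine → 4.75% → £0.61
Greek yogurt (32 oz) £7.88: unprepared groceries, buyer-exempt → 0% → £0.00
Dish soap £4.13: everything else → 6% → £0.25
Winter coat £246.91: clothing → 3.5% → £8.64
Cough syrup £7.39: OTC medicine → 4.75% → £0.35
Adhesive bandages £5.50: OTC medicine → 4.75% → £0.26
Subtotal = £539.57; tax = £19.14; total due = £558.71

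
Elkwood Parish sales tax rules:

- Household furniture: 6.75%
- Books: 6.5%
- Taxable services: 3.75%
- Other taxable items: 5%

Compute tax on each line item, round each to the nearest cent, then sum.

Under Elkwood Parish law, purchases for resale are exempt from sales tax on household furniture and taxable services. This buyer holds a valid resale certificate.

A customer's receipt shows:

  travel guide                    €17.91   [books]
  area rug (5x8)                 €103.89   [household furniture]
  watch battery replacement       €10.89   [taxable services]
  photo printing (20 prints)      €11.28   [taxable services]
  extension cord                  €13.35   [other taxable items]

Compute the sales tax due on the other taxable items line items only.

Extension cord €13.35: other taxable items → 5% → €0.67
Tax on other taxable items = €0.67

€0.67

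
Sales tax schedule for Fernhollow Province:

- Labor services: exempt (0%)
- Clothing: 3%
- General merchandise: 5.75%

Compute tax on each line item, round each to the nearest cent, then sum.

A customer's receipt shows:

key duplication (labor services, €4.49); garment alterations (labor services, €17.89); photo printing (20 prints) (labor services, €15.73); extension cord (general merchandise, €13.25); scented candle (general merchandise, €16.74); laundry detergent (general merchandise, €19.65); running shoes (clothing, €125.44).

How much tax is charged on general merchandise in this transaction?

€2.85

Extension cord €13.25: general merchandise → 5.75% → €0.76
Scented candle €16.74: general merchandise → 5.75% → €0.96
Laundry detergent €19.65: general merchandise → 5.75% → €1.13
Tax on general merchandise = €0.76 + €0.96 + €1.13 = €2.85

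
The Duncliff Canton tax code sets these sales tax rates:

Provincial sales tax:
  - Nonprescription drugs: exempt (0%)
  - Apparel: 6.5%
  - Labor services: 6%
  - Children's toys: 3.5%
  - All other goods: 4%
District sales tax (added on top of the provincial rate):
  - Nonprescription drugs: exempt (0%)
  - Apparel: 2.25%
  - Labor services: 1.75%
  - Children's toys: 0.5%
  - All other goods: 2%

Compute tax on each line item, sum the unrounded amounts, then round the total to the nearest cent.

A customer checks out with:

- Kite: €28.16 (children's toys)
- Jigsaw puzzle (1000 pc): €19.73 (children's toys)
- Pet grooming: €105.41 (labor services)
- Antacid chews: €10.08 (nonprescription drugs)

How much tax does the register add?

Kite €28.16: children's toys → 3.5% + 0.5% district = 4% → €1.1264
Jigsaw puzzle (1000 pc) €19.73: children's toys → 3.5% + 0.5% district = 4% → €0.7892
Pet grooming €105.41: labor services → 6% + 1.75% district = 7.75% → €8.169275
Antacid chews €10.08: nonprescription drugs → 0% + 0% district = 0% → €0.00
Unrounded tax sum = €10.084875 → €10.08

€10.08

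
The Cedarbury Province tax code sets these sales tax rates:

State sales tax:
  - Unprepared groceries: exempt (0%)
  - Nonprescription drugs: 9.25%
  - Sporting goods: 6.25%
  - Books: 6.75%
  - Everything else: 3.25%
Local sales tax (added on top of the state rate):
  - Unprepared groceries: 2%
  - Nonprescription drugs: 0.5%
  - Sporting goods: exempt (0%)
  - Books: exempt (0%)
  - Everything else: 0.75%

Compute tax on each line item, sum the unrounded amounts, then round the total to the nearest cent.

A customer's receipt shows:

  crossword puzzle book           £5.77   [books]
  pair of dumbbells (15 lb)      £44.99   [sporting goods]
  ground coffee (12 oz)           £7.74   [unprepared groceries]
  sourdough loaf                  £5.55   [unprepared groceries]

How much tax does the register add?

£3.47

Crossword puzzle book £5.77: books → 6.75% + 0% local = 6.75% → £0.389475
Pair of dumbbells (15 lb) £44.99: sporting goods → 6.25% + 0% local = 6.25% → £2.811875
Ground coffee (12 oz) £7.74: unprepared groceries → 0% + 2% local = 2% → £0.1548
Sourdough loaf £5.55: unprepared groceries → 0% + 2% local = 2% → £0.111
Unrounded tax sum = £3.46715 → £3.47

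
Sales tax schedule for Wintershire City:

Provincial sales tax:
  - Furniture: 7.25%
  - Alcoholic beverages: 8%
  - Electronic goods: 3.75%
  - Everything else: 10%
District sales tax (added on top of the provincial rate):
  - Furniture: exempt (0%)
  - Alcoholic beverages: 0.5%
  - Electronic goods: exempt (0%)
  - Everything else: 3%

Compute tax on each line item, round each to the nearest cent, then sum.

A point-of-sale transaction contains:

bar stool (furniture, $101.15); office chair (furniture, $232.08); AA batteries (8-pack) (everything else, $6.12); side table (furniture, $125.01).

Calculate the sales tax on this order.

Bar stool $101.15: furniture → 7.25% + 0% district = 7.25% → $7.33
Office chair $232.08: furniture → 7.25% + 0% district = 7.25% → $16.83
AA batteries (8-pack) $6.12: everything else → 10% + 3% district = 13% → $0.80
Side table $125.01: furniture → 7.25% + 0% district = 7.25% → $9.06
Total tax = $7.33 + $16.83 + $0.80 + $9.06 = $34.02

$34.02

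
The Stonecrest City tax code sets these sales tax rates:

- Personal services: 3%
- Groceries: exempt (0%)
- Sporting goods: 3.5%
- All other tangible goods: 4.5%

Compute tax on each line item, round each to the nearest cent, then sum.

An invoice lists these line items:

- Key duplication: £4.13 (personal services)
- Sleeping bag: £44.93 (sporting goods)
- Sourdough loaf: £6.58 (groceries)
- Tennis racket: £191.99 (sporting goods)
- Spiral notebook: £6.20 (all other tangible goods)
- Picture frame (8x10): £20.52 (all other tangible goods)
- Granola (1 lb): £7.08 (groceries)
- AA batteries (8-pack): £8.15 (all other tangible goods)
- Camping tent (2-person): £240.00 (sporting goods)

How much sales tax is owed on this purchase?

Key duplication £4.13: personal services → 3% → £0.12
Sleeping bag £44.93: sporting goods → 3.5% → £1.57
Sourdough loaf £6.58: groceries → 0% → £0.00
Tennis racket £191.99: sporting goods → 3.5% → £6.72
Spiral notebook £6.20: all other tangible goods → 4.5% → £0.28
Picture frame (8x10) £20.52: all other tangible goods → 4.5% → £0.92
Granola (1 lb) £7.08: groceries → 0% → £0.00
AA batteries (8-pack) £8.15: all other tangible goods → 4.5% → £0.37
Camping tent (2-person) £240.00: sporting goods → 3.5% → £8.40
Total tax = £0.12 + £1.57 + £6.72 + £0.28 + £0.92 + £0.37 + £8.40 = £18.38

£18.38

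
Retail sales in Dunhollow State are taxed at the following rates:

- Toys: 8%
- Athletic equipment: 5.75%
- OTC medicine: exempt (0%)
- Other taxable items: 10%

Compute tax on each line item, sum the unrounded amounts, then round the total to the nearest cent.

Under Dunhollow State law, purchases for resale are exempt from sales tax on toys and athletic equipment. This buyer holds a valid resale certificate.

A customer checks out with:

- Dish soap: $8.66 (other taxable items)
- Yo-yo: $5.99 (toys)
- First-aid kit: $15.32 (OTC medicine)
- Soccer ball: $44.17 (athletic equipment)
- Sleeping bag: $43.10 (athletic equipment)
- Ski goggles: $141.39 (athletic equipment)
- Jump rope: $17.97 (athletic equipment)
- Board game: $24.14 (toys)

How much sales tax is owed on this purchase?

$0.87

Dish soap $8.66: other taxable items → 10% → $0.866
Yo-yo $5.99: toys, buyer-exempt → 0% → $0.00
First-aid kit $15.32: OTC medicine → 0% → $0.00
Soccer ball $44.17: athletic equipment, buyer-exempt → 0% → $0.00
Sleeping bag $43.10: athletic equipment, buyer-exempt → 0% → $0.00
Ski goggles $141.39: athletic equipment, buyer-exempt → 0% → $0.00
Jump rope $17.97: athletic equipment, buyer-exempt → 0% → $0.00
Board game $24.14: toys, buyer-exempt → 0% → $0.00
Unrounded tax sum = $0.866 → $0.87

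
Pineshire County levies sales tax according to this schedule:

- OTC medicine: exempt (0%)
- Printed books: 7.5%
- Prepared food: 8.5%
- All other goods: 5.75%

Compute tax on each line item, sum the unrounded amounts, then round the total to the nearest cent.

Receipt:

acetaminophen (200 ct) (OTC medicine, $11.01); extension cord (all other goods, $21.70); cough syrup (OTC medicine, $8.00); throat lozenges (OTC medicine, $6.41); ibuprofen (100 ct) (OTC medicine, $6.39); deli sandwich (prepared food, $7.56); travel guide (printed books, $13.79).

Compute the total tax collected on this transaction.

$2.92

Acetaminophen (200 ct) $11.01: OTC medicine → 0% → $0.00
Extension cord $21.70: all other goods → 5.75% → $1.24775
Cough syrup $8.00: OTC medicine → 0% → $0.00
Throat lozenges $6.41: OTC medicine → 0% → $0.00
Ibuprofen (100 ct) $6.39: OTC medicine → 0% → $0.00
Deli sandwich $7.56: prepared food → 8.5% → $0.6426
Travel guide $13.79: printed books → 7.5% → $1.03425
Unrounded tax sum = $2.9246 → $2.92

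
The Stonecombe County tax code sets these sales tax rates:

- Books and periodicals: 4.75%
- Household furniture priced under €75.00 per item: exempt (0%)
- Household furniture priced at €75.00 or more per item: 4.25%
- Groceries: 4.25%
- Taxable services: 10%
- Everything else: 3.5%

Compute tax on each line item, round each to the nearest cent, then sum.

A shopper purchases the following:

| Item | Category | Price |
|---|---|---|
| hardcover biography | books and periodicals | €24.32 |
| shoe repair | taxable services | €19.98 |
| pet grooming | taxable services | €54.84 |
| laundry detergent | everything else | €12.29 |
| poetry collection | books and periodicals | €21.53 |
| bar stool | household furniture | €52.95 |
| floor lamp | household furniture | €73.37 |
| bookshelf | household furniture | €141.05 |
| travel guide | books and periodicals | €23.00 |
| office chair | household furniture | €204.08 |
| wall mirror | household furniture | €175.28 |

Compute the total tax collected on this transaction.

€33.29

Hardcover biography €24.32: books and periodicals → 4.75% → €1.16
Shoe repair €19.98: taxable services → 10% → €2.00
Pet grooming €54.84: taxable services → 10% → €5.48
Laundry detergent €12.29: everything else → 3.5% → €0.43
Poetry collection €21.53: books and periodicals → 4.75% → €1.02
Bar stool €52.95: household furniture, under €75.00 → 0% → €0.00
Floor lamp €73.37: household furniture, under €75.00 → 0% → €0.00
Bookshelf €141.05: household furniture, €75.00 or more → 4.25% → €5.99
Travel guide €23.00: books and periodicals → 4.75% → €1.09
Office chair €204.08: household furniture, €75.00 or more → 4.25% → €8.67
Wall mirror €175.28: household furniture, €75.00 or more → 4.25% → €7.45
Total tax = €1.16 + €2.00 + €5.48 + €0.43 + €1.02 + €5.99 + €1.09 + €8.67 + €7.45 = €33.29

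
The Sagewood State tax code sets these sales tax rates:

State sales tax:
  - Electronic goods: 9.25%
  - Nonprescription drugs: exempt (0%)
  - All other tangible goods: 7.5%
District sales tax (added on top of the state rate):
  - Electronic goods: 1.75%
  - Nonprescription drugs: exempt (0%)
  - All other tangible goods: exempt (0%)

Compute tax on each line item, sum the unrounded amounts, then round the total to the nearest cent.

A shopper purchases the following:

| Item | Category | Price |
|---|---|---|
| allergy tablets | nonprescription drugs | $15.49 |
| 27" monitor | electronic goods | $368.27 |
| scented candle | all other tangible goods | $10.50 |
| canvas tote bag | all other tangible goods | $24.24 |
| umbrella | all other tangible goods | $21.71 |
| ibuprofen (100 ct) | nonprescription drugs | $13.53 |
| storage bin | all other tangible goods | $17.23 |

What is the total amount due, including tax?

Allergy tablets $15.49: nonprescription drugs → 0% + 0% district = 0% → $0.00
27" monitor $368.27: electronic goods → 9.25% + 1.75% district = 11% → $40.5097
Scented candle $10.50: all other tangible goods → 7.5% + 0% district = 7.5% → $0.7875
Canvas tote bag $24.24: all other tangible goods → 7.5% + 0% district = 7.5% → $1.818
Umbrella $21.71: all other tangible goods → 7.5% + 0% district = 7.5% → $1.62825
Ibuprofen (100 ct) $13.53: nonprescription drugs → 0% + 0% district = 0% → $0.00
Storage bin $17.23: all other tangible goods → 7.5% + 0% district = 7.5% → $1.29225
Subtotal = $470.97; unrounded tax = $46.0357 → $46.04; total due = $517.01

$517.01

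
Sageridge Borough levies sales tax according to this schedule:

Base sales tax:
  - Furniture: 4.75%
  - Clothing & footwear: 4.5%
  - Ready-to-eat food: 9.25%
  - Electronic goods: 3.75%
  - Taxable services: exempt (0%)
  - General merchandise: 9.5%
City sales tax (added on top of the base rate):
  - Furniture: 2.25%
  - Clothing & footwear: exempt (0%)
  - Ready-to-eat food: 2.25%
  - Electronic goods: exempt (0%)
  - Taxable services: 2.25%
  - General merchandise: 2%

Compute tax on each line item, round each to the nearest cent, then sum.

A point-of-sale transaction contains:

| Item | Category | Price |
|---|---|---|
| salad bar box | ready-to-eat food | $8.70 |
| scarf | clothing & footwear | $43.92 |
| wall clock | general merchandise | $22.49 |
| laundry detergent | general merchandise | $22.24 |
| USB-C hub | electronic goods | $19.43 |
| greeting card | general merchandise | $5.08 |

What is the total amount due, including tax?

Salad bar box $8.70: ready-to-eat food → 9.25% + 2.25% city = 11.5% → $1.00
Scarf $43.92: clothing & footwear → 4.5% + 0% city = 4.5% → $1.98
Wall clock $22.49: general merchandise → 9.5% + 2% city = 11.5% → $2.59
Laundry detergent $22.24: general merchandise → 9.5% + 2% city = 11.5% → $2.56
USB-C hub $19.43: electronic goods → 3.75% + 0% city = 3.75% → $0.73
Greeting card $5.08: general merchandise → 9.5% + 2% city = 11.5% → $0.58
Subtotal = $121.86; tax = $9.44; total due = $131.30

$131.30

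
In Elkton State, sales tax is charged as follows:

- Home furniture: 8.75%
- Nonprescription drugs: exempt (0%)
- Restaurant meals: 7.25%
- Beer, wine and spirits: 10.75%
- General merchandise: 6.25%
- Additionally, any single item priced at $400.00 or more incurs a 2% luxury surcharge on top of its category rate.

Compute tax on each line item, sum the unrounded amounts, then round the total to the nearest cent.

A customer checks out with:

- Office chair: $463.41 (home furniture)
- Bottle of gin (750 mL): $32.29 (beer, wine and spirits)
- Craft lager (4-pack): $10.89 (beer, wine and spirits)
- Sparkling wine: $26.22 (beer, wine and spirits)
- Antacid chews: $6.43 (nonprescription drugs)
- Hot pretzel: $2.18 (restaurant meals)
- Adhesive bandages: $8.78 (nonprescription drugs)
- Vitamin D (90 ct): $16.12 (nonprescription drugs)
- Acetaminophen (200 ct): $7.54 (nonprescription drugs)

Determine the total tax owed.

Office chair $463.41: home furniture → 8.75% + 2% surcharge = 10.75% → $49.816575
Bottle of gin (750 mL) $32.29: beer, wine and spirits → 10.75% → $3.471175
Craft lager (4-pack) $10.89: beer, wine and spirits → 10.75% → $1.170675
Sparkling wine $26.22: beer, wine and spirits → 10.75% → $2.81865
Antacid chews $6.43: nonprescription drugs → 0% → $0.00
Hot pretzel $2.18: restaurant meals → 7.25% → $0.15805
Adhesive bandages $8.78: nonprescription drugs → 0% → $0.00
Vitamin D (90 ct) $16.12: nonprescription drugs → 0% → $0.00
Acetaminophen (200 ct) $7.54: nonprescription drugs → 0% → $0.00
Unrounded tax sum = $57.435125 → $57.44

$57.44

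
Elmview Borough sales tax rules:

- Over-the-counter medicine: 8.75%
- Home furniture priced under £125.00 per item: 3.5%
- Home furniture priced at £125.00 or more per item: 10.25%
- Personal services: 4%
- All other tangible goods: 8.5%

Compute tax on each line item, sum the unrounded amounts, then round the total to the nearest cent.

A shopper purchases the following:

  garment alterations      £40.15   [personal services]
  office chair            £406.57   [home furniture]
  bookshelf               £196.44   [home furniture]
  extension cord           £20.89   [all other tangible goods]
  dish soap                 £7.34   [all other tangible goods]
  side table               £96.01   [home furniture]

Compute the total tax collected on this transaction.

£69.17

Garment alterations £40.15: personal services → 4% → £1.606
Office chair £406.57: home furniture, £125.00 or more → 10.25% → £41.673425
Bookshelf £196.44: home furniture, £125.00 or more → 10.25% → £20.1351
Extension cord £20.89: all other tangible goods → 8.5% → £1.77565
Dish soap £7.34: all other tangible goods → 8.5% → £0.6239
Side table £96.01: home furniture, under £125.00 → 3.5% → £3.36035
Unrounded tax sum = £69.174425 → £69.17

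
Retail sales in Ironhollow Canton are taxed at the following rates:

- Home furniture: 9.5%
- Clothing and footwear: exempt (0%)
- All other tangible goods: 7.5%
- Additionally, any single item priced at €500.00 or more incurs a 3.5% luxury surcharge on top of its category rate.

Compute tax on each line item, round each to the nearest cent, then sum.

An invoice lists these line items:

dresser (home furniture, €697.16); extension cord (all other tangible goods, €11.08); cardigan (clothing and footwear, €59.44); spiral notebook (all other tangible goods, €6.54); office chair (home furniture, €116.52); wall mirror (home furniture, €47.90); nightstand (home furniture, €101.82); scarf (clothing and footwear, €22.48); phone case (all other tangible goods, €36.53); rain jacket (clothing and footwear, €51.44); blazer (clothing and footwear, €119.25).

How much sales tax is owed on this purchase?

€119.98

Dresser €697.16: home furniture → 9.5% + 3.5% surcharge = 13% → €90.63
Extension cord €11.08: all other tangible goods → 7.5% → €0.83
Cardigan €59.44: clothing and footwear → 0% → €0.00
Spiral notebook €6.54: all other tangible goods → 7.5% → €0.49
Office chair €116.52: home furniture → 9.5% → €11.07
Wall mirror €47.90: home furniture → 9.5% → €4.55
Nightstand €101.82: home furniture → 9.5% → €9.67
Scarf €22.48: clothing and footwear → 0% → €0.00
Phone case €36.53: all other tangible goods → 7.5% → €2.74
Rain jacket €51.44: clothing and footwear → 0% → €0.00
Blazer €119.25: clothing and footwear → 0% → €0.00
Total tax = €90.63 + €0.83 + €0.49 + €11.07 + €4.55 + €9.67 + €2.74 = €119.98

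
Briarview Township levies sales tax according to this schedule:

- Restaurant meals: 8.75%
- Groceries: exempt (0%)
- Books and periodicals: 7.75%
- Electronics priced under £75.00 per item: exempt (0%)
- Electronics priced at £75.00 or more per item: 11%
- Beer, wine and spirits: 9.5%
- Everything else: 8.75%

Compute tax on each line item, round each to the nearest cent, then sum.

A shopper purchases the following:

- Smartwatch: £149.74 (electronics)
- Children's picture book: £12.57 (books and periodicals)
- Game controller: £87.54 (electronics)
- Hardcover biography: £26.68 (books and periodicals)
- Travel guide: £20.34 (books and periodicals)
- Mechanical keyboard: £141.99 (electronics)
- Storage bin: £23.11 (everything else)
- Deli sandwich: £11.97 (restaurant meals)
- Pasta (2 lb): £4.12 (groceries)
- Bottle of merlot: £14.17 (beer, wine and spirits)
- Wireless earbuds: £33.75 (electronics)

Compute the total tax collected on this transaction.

£50.76

Smartwatch £149.74: electronics, £75.00 or more → 11% → £16.47
Children's picture book £12.57: books and periodicals → 7.75% → £0.97
Game controller £87.54: electronics, £75.00 or more → 11% → £9.63
Hardcover biography £26.68: books and periodicals → 7.75% → £2.07
Travel guide £20.34: books and periodicals → 7.75% → £1.58
Mechanical keyboard £141.99: electronics, £75.00 or more → 11% → £15.62
Storage bin £23.11: everything else → 8.75% → £2.02
Deli sandwich £11.97: restaurant meals → 8.75% → £1.05
Pasta (2 lb) £4.12: groceries → 0% → £0.00
Bottle of merlot £14.17: beer, wine and spirits → 9.5% → £1.35
Wireless earbuds £33.75: electronics, under £75.00 → 0% → £0.00
Total tax = £16.47 + £0.97 + £9.63 + £2.07 + £1.58 + £15.62 + £2.02 + £1.05 + £1.35 = £50.76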